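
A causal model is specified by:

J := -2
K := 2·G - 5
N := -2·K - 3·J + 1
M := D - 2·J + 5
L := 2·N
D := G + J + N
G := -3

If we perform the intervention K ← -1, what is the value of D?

do(K=-1) replaces the equation K := 2·G - 5 with the constant K = -1.
N = -2·K - 3·J + 1  [with K=-1, J=-2]  = 9
D = G + J + N  [with G=-3, J=-2, N=9]  = 4

4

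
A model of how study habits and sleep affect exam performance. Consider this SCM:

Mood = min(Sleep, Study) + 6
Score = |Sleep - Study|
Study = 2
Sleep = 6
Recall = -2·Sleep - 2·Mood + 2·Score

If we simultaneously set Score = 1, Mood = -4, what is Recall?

Setting Score = 1, Mood = -4 by intervention discards those variables' equations.
Recall = -2·Sleep - 2·Mood + 2·Score  [with Sleep=6, Mood=-4, Score=1]  = -2

-2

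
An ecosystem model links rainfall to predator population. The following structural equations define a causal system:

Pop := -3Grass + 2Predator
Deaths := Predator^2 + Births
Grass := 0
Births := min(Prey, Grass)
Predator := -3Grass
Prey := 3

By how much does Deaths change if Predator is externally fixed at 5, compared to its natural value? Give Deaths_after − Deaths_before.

25

do(Predator=5) replaces the equation Predator := -3Grass with the constant Predator = 5.
Births = min(Prey, Grass)  [with Prey=3, Grass=0]  = 0
Deaths = Predator^2 + Births  [with Predator=5, Births=0]  = 25
Without intervention: Predator = -3Grass  [with Grass=0]  = 0; Births = min(Prey, Grass)  [with Prey=3, Grass=0]  = 0; Deaths = Predator^2 + Births  [with Predator=0, Births=0]  = 0.
Change = 25 − 0 = 25.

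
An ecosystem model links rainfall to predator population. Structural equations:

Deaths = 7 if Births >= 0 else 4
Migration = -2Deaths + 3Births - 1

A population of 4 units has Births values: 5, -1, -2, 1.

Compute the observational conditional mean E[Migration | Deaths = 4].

Conditioning on Deaths=4 selects the 2 unit(s) with Births ∈ {-1, -2}. Their Migration values: -12, -15. Mean = -13.5.

-13.5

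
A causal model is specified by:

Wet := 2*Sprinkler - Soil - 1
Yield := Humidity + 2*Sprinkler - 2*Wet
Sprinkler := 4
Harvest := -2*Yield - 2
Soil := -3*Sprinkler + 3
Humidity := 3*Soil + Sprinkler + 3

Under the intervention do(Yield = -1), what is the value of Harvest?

0

The intervention breaks the incoming arrows to Yield: Yield := Humidity + 2*Sprinkler - 2*Wet no longer applies, and Yield = -1.
Harvest = -2*Yield - 2  [with Yield=-1]  = 0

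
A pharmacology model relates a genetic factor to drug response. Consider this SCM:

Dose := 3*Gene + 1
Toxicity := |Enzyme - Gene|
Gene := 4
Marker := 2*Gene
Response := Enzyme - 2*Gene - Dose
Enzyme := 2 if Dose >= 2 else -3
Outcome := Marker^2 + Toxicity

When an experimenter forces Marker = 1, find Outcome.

The intervention breaks the incoming arrows to Marker: Marker := 2*Gene no longer applies, and Marker = 1.
Dose = 3*Gene + 1  [with Gene=4]  = 13
Enzyme = 2 if Dose >= 2 else -3  [with Dose=13]  = 2
Toxicity = |Enzyme - Gene|  [with Enzyme=2, Gene=4]  = 2
Outcome = Marker^2 + Toxicity  [with Marker=1, Toxicity=2]  = 3

3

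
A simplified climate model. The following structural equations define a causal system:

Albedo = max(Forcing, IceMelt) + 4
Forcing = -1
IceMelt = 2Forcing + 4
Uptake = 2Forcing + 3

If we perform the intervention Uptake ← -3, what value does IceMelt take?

2

The intervention breaks the incoming arrows to Uptake: Uptake = 2Forcing + 3 no longer applies, and Uptake = -3.
Since IceMelt is not a descendant of the intervened variable, it is unaffected.
IceMelt = 2Forcing + 4  [with Forcing=-1]  = 2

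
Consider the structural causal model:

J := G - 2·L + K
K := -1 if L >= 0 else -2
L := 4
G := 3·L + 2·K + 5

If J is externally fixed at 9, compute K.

The intervention breaks the incoming arrows to J: J := G - 2·L + K no longer applies, and J = 9.
Since K is not a descendant of the intervened variable, it is unaffected.
K = -1 if L >= 0 else -2  [with L=4]  = -1

-1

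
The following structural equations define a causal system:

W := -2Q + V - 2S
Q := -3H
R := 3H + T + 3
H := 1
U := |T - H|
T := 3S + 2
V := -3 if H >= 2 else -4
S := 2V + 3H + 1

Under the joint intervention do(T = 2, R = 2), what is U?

1

The joint intervention fixes T = 2, R = 2, removing each variable's own equation.
U = |T - H|  [with T=2, H=1]  = 1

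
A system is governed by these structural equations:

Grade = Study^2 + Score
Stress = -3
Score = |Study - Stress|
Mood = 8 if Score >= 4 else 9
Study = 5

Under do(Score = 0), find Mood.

The intervention breaks the incoming arrows to Score: Score = |Study - Stress| no longer applies, and Score = 0.
Mood = 8 if Score >= 4 else 9  [with Score=0]  = 9

9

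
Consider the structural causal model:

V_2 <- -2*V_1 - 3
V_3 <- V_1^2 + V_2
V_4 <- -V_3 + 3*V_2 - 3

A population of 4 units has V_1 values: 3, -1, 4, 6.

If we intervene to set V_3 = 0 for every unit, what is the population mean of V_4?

-30

Under do(V_3=0), V_3's equation is replaced by V_3=0 for every unit. Per-unit V_4: -30, -6, -36, -48. Mean = -30.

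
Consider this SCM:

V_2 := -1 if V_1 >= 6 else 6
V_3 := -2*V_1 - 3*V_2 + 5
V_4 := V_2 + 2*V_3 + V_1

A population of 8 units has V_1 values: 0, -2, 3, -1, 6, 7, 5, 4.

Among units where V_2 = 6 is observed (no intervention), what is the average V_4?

-24.5

E[V_4|V_2=6] averages over only the 6 units with V_2=6 (V_1 = 0, -2, 3, -1, 5, 4): V_4 = -20, -14, -29, -17, -35, -32, mean -24.5.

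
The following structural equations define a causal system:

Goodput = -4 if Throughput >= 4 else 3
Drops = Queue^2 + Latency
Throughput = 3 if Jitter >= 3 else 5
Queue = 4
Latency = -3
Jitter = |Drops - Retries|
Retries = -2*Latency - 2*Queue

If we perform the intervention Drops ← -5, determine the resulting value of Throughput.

3

The intervention breaks the incoming arrows to Drops: Drops = Queue^2 + Latency no longer applies, and Drops = -5.
Retries = -2*Latency - 2*Queue  [with Latency=-3, Queue=4]  = -2
Jitter = |Drops - Retries|  [with Drops=-5, Retries=-2]  = 3
Throughput = 3 if Jitter >= 3 else 5  [with Jitter=3]  = 3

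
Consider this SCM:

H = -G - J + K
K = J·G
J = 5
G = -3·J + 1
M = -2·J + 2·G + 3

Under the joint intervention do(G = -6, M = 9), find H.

Setting G = -6, M = 9 by intervention discards those variables' equations.
K = J·G  [with J=5, G=-6]  = -30
H = -G - J + K  [with G=-6, J=5, K=-30]  = -29

-29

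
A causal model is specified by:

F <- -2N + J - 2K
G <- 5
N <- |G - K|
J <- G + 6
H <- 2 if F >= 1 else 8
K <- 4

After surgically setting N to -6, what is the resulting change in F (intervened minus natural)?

14

do(N=-6) replaces the equation N <- |G - K| with the constant N = -6.
J = G + 6  [with G=5]  = 11
F = -2N + J - 2K  [with N=-6, J=11, K=4]  = 15
Without intervention: N = |G - K|  [with G=5, K=4]  = 1; J = G + 6  [with G=5]  = 11; F = -2N + J - 2K  [with N=1, J=11, K=4]  = 1.
Change = 15 − 1 = 14.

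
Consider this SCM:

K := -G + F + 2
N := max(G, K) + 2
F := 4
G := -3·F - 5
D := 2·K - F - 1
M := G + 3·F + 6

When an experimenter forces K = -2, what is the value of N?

The intervention breaks the incoming arrows to K: K := -G + F + 2 no longer applies, and K = -2.
G = -3·F - 5  [with F=4]  = -17
N = max(G, K) + 2  [with G=-17, K=-2]  = 0

0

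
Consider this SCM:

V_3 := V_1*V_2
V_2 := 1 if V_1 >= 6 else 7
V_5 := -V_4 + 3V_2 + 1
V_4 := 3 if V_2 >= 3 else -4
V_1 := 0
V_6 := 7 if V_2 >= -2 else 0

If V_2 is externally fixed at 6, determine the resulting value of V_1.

0

Under do(V_2=6), the mechanism V_2 := 1 if V_1 >= 6 else 7 is discarded; V_2 is fixed at 6.
V_1 is not downstream of the intervention, so its value is determined by the original equations.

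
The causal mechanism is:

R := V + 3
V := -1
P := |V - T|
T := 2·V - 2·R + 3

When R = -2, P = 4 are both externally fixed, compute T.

The joint intervention fixes R = -2, P = 4, removing each variable's own equation.
T = 2·V - 2·R + 3  [with V=-1, R=-2]  = 5

5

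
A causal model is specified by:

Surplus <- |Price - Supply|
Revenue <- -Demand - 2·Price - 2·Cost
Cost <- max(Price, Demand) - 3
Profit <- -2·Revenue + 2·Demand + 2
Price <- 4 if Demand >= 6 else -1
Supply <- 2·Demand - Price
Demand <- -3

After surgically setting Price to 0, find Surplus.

Under do(Price=0), the mechanism Price <- 4 if Demand >= 6 else -1 is discarded; Price is fixed at 0.
Supply = 2·Demand - Price  [with Demand=-3, Price=0]  = -6
Surplus = |Price - Supply|  [with Price=0, Supply=-6]  = 6

6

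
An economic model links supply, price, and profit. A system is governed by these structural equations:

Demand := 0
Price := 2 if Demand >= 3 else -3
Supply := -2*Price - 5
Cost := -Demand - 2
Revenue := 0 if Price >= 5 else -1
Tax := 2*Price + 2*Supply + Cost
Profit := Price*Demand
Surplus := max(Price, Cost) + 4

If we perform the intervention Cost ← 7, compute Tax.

3

Under do(Cost=7), the mechanism Cost := -Demand - 2 is discarded; Cost is fixed at 7.
Price = 2 if Demand >= 3 else -3  [with Demand=0]  = -3
Supply = -2*Price - 5  [with Price=-3]  = 1
Tax = 2*Price + 2*Supply + Cost  [with Price=-3, Supply=1, Cost=7]  = 3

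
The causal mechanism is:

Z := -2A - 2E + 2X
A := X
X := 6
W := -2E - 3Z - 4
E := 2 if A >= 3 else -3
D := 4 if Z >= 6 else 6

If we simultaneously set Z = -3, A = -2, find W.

The joint intervention fixes Z = -3, A = -2, removing each variable's own equation.
E = 2 if A >= 3 else -3  [with A=-2]  = -3
W = -2E - 3Z - 4  [with E=-3, Z=-3]  = 11

11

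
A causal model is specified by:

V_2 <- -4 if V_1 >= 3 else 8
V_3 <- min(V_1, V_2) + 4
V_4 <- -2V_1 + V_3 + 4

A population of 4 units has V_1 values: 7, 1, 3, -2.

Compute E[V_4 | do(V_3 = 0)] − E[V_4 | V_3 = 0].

Under do(V_3=0), V_3's equation is replaced by V_3=0 for every unit. Per-unit V_4: -10, 2, -2, 8. Mean = -0.5.
E[V_4|V_3=0] averages over only the 2 units with V_3=0 (V_1 = 7, 3): V_4 = -10, -2, mean -6.
Difference = -0.5 − (-6) = 5.5.

5.5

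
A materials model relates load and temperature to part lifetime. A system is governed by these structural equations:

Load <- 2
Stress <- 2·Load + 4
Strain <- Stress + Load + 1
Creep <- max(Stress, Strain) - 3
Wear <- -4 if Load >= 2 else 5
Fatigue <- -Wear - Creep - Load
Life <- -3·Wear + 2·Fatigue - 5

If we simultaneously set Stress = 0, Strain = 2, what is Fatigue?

Under do(Stress = 0, Strain = 2), each intervened variable's structural equation is replaced by its fixed value.
Creep = max(Stress, Strain) - 3  [with Stress=0, Strain=2]  = -1
Wear = -4 if Load >= 2 else 5  [with Load=2]  = -4
Fatigue = -Wear - Creep - Load  [with Wear=-4, Creep=-1, Load=2]  = 3

3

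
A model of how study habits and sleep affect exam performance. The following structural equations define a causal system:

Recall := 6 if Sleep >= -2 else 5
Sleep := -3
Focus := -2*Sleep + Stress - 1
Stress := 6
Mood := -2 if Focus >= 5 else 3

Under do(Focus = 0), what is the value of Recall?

5

do(Focus=0) replaces the equation Focus := -2*Sleep + Stress - 1 with the constant Focus = 0.
Recall is not downstream of the intervention, so its value is determined by the original equations.
Recall = 6 if Sleep >= -2 else 5  [with Sleep=-3]  = 5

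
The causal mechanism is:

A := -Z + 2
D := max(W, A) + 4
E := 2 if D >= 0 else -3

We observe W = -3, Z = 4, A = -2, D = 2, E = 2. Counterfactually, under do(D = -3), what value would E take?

-3

Intervening sets D = -3 and removes its equation (D := max(W, A) + 4).
E = 2 if D >= 0 else -3  [with D=-3]  = -3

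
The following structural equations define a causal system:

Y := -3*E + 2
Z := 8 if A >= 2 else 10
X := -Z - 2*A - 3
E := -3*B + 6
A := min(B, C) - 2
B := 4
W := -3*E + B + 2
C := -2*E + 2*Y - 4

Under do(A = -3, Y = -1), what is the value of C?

6

Under do(A = -3, Y = -1), each intervened variable's structural equation is replaced by its fixed value.
E = -3*B + 6  [with B=4]  = -6
C = -2*E + 2*Y - 4  [with E=-6, Y=-1]  = 6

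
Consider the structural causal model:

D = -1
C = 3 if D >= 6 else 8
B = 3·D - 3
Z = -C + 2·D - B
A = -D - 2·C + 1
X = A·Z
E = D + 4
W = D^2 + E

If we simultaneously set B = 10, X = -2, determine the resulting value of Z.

Setting B = 10, X = -2 by intervention discards those variables' equations.
C = 3 if D >= 6 else 8  [with D=-1]  = 8
Z = -C + 2·D - B  [with C=8, D=-1, B=10]  = -20

-20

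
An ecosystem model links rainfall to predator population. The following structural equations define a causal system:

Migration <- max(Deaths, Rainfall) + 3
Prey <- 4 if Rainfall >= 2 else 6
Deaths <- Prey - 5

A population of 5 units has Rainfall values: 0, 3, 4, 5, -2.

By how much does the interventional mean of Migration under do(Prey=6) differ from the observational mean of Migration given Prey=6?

do(Prey=6) breaks Prey's dependence on Rainfall. With Prey=6 fixed, Migration across the units is 4, 6, 7, 8, 4, mean 5.8.
E[Migration|Prey=6] averages over only the 2 units with Prey=6 (Rainfall = 0, -2): Migration = 4, 4, mean 4.
Difference = 5.8 − 4 = 1.8.

1.8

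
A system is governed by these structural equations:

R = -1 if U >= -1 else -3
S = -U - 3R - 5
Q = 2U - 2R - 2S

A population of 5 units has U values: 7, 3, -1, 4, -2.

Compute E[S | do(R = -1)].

Every unit gets R=-1 under the intervention. S values become -9, -5, -1, -6, 0; E[S|do(R=-1)] = -4.2.

-4.2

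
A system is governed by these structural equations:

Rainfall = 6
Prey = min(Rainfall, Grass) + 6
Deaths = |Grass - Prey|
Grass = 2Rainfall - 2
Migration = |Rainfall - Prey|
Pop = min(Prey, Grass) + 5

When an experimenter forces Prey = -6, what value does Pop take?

The intervention breaks the incoming arrows to Prey: Prey = min(Rainfall, Grass) + 6 no longer applies, and Prey = -6.
Grass = 2Rainfall - 2  [with Rainfall=6]  = 10
Pop = min(Prey, Grass) + 5  [with Prey=-6, Grass=10]  = -1

-1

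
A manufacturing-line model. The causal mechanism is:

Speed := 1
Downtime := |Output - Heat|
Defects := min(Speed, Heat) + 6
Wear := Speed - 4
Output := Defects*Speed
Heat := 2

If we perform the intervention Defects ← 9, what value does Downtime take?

7

Under do(Defects=9), the mechanism Defects := min(Speed, Heat) + 6 is discarded; Defects is fixed at 9.
Output = Defects*Speed  [with Defects=9, Speed=1]  = 9
Downtime = |Output - Heat|  [with Output=9, Heat=2]  = 7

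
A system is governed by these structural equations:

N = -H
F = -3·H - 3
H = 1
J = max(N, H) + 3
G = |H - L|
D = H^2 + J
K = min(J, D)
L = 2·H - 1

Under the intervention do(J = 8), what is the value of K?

8

The intervention breaks the incoming arrows to J: J = max(N, H) + 3 no longer applies, and J = 8.
D = H^2 + J  [with H=1, J=8]  = 9
K = min(J, D)  [with J=8, D=9]  = 8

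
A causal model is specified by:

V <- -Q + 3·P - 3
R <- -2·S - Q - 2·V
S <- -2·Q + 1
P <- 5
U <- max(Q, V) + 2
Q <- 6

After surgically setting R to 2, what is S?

do(R=2) replaces the equation R <- -2·S - Q - 2·V with the constant R = 2.
S is not downstream of the intervention, so its value is determined by the original equations.
S = -2·Q + 1  [with Q=6]  = -11

-11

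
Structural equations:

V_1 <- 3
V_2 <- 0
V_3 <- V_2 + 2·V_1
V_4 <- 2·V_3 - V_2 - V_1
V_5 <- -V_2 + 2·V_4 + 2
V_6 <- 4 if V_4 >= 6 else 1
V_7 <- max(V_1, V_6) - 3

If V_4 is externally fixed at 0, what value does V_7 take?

The intervention breaks the incoming arrows to V_4: V_4 <- 2·V_3 - V_2 - V_1 no longer applies, and V_4 = 0.
V_6 = 4 if V_4 >= 6 else 1  [with V_4=0]  = 1
V_7 = max(V_1, V_6) - 3  [with V_1=3, V_6=1]  = 0

0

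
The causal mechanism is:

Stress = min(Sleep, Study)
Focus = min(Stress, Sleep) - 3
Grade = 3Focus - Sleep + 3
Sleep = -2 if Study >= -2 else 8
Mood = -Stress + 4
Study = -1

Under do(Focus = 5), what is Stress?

Under do(Focus=5), the mechanism Focus = min(Stress, Sleep) - 3 is discarded; Focus is fixed at 5.
Since Stress is not a descendant of the intervened variable, it is unaffected.
Sleep = -2 if Study >= -2 else 8  [with Study=-1]  = -2
Stress = min(Sleep, Study)  [with Sleep=-2, Study=-1]  = -2

-2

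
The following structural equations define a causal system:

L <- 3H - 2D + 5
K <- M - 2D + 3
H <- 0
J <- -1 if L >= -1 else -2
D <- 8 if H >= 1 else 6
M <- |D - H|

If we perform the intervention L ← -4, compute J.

-2

The intervention breaks the incoming arrows to L: L <- 3H - 2D + 5 no longer applies, and L = -4.
J = -1 if L >= -1 else -2  [with L=-4]  = -2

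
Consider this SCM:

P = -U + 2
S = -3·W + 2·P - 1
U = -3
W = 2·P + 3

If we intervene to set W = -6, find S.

The intervention breaks the incoming arrows to W: W = 2·P + 3 no longer applies, and W = -6.
P = -U + 2  [with U=-3]  = 5
S = -3·W + 2·P - 1  [with W=-6, P=5]  = 27

27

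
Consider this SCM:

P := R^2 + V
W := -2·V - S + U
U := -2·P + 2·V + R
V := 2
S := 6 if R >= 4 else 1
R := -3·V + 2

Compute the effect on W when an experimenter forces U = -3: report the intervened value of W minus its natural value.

The intervention breaks the incoming arrows to U: U := -2·P + 2·V + R no longer applies, and U = -3.
R = -3·V + 2  [with V=2]  = -4
S = 6 if R >= 4 else 1  [with R=-4]  = 1
W = -2·V - S + U  [with V=2, S=1, U=-3]  = -8
Without intervention: R = -3·V + 2  [with V=2]  = -4; P = R^2 + V  [with R=-4, V=2]  = 18; S = 6 if R >= 4 else 1  [with R=-4]  = 1; U = -2·P + 2·V + R  [with P=18, V=2, R=-4]  = -36; W = -2·V - S + U  [with V=2, S=1, U=-36]  = -41.
Change = -8 − (-41) = 33.

33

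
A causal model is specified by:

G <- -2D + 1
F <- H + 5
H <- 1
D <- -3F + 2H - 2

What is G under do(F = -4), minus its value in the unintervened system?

Under do(F=-4), the mechanism F <- H + 5 is discarded; F is fixed at -4.
D = -3F + 2H - 2  [with F=-4, H=1]  = 12
G = -2D + 1  [with D=12]  = -23
Without intervention: F = H + 5  [with H=1]  = 6; D = -3F + 2H - 2  [with F=6, H=1]  = -18; G = -2D + 1  [with D=-18]  = 37.
Change = -23 − 37 = -60.

-60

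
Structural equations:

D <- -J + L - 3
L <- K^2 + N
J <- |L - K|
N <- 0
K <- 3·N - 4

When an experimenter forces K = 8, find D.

5

do(K=8) replaces the equation K <- 3·N - 4 with the constant K = 8.
L = K^2 + N  [with K=8, N=0]  = 64
J = |L - K|  [with L=64, K=8]  = 56
D = -J + L - 3  [with J=56, L=64]  = 5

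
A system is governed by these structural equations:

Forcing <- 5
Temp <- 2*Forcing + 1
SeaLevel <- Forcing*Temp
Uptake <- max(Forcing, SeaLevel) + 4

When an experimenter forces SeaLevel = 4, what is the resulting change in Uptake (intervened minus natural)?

-50

The intervention breaks the incoming arrows to SeaLevel: SeaLevel <- Forcing*Temp no longer applies, and SeaLevel = 4.
Uptake = max(Forcing, SeaLevel) + 4  [with Forcing=5, SeaLevel=4]  = 9
Without intervention: Temp = 2*Forcing + 1  [with Forcing=5]  = 11; SeaLevel = Forcing*Temp  [with Forcing=5, Temp=11]  = 55; Uptake = max(Forcing, SeaLevel) + 4  [with Forcing=5, SeaLevel=55]  = 59.
Change = 9 − 59 = -50.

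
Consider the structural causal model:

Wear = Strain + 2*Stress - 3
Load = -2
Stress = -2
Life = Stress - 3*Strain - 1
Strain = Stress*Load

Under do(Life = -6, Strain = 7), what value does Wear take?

Under do(Life = -6, Strain = 7), each intervened variable's structural equation is replaced by its fixed value.
Wear = Strain + 2*Stress - 3  [with Strain=7, Stress=-2]  = 0

0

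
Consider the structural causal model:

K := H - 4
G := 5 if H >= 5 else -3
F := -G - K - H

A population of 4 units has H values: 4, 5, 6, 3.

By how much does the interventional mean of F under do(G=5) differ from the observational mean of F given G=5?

The intervention sets G=5 in all 4 units regardless of H. Recomputing F per unit gives -9, -11, -13, -7; average -10.
E[F|G=5] averages over only the 2 units with G=5 (H = 5, 6): F = -11, -13, mean -12.
Difference = -10 − (-12) = 2.

2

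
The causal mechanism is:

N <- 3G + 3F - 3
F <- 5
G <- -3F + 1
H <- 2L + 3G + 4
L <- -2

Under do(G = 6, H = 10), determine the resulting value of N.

30

The joint intervention fixes G = 6, H = 10, removing each variable's own equation.
N = 3G + 3F - 3  [with G=6, F=5]  = 30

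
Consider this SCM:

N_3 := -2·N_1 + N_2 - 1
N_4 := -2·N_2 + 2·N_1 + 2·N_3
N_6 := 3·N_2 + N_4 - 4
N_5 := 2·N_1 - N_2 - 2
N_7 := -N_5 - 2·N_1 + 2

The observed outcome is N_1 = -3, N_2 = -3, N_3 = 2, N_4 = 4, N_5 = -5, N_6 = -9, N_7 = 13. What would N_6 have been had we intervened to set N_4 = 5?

-8

Under do(N_4=5), the mechanism N_4 := -2·N_2 + 2·N_1 + 2·N_3 is discarded; N_4 is fixed at 5.
N_6 = 3·N_2 + N_4 - 4  [with N_2=-3, N_4=5]  = -8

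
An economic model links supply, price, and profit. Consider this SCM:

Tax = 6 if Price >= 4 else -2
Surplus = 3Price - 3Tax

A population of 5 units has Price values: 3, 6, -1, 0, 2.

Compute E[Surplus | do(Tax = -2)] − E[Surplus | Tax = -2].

The intervention sets Tax=-2 in all 5 units regardless of Price. Recomputing Surplus per unit gives 15, 24, 3, 6, 12; average 12.
Observing Tax=-2 restricts to units where Tax's equation naturally yields -2: Price ∈ {3, -1, 0, 2}. In that subpopulation Surplus = 15, 3, 6, 12, mean 9.
Difference = 12 − 9 = 3.

3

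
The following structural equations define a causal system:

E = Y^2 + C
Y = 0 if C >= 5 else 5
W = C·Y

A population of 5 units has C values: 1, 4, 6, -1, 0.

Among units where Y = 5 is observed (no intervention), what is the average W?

5

E[W|Y=5] averages over only the 4 units with Y=5 (C = 1, 4, -1, 0): W = 5, 20, -5, 0, mean 5.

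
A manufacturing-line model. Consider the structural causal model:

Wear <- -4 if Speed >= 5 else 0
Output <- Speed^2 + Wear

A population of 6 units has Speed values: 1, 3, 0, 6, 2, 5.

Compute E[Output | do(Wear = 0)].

12.5

do(Wear=0) breaks Wear's dependence on Speed. With Wear=0 fixed, Output across the units is 1, 9, 0, 36, 4, 25, mean 12.5.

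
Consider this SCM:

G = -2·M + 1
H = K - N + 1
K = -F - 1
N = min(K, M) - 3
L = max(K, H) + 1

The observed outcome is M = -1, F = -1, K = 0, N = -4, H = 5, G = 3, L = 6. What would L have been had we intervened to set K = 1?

The intervention breaks the incoming arrows to K: K = -F - 1 no longer applies, and K = 1.
N = min(K, M) - 3  [with K=1, M=-1]  = -4
H = K - N + 1  [with K=1, N=-4]  = 6
L = max(K, H) + 1  [with K=1, H=6]  = 7

7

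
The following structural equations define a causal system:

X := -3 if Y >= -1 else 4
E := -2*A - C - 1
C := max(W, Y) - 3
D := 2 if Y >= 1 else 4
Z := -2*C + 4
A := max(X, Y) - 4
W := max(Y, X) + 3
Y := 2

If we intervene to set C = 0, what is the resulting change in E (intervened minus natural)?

2

do(C=0) replaces the equation C := max(W, Y) - 3 with the constant C = 0.
X = -3 if Y >= -1 else 4  [with Y=2]  = -3
A = max(X, Y) - 4  [with X=-3, Y=2]  = -2
E = -2*A - C - 1  [with A=-2, C=0]  = 3
Without intervention: X = -3 if Y >= -1 else 4  [with Y=2]  = -3; W = max(Y, X) + 3  [with Y=2, X=-3]  = 5; C = max(W, Y) - 3  [with W=5, Y=2]  = 2; A = max(X, Y) - 4  [with X=-3, Y=2]  = -2; E = -2*A - C - 1  [with A=-2, C=2]  = 1.
Change = 3 − 1 = 2.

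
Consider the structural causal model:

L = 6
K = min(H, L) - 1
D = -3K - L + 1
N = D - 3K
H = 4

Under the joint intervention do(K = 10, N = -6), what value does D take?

The joint intervention fixes K = 10, N = -6, removing each variable's own equation.
D = -3K - L + 1  [with K=10, L=6]  = -35

-35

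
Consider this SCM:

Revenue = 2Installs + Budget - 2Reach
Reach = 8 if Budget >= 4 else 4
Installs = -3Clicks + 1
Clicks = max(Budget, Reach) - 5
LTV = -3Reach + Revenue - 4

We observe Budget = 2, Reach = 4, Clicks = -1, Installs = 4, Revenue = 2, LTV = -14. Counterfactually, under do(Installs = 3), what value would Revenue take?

Intervening sets Installs = 3 and removes its equation (Installs = -3Clicks + 1).
Reach = 8 if Budget >= 4 else 4  [with Budget=2]  = 4
Revenue = 2Installs + Budget - 2Reach  [with Installs=3, Budget=2, Reach=4]  = 0

0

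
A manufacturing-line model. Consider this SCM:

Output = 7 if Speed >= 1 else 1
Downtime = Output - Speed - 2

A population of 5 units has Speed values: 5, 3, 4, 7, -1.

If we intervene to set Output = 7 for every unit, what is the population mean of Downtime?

The intervention sets Output=7 in all 5 units regardless of Speed. Recomputing Downtime per unit gives 0, 2, 1, -2, 6; average 1.4.

1.4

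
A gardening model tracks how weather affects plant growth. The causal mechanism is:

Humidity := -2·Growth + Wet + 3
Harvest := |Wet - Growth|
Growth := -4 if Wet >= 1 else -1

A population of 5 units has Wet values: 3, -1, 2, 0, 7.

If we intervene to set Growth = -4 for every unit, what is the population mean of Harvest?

6.2

Every unit gets Growth=-4 under the intervention. Harvest values become 7, 3, 6, 4, 11; E[Harvest|do(Growth=-4)] = 6.2.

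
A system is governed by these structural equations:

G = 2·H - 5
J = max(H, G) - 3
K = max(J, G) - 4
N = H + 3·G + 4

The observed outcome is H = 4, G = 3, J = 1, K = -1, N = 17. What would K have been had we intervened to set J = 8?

The intervention breaks the incoming arrows to J: J = max(H, G) - 3 no longer applies, and J = 8.
G = 2·H - 5  [with H=4]  = 3
K = max(J, G) - 4  [with J=8, G=3]  = 4

4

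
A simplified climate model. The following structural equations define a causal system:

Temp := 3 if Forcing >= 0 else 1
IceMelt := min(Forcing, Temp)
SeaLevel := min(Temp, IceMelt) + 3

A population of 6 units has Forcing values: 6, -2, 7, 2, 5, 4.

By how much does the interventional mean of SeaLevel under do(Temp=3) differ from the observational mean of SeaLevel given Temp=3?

do(Temp=3) breaks Temp's dependence on Forcing. With Temp=3 fixed, SeaLevel across the units is 6, 1, 6, 5, 6, 6, mean 5.
E[SeaLevel|Temp=3] averages over only the 5 units with Temp=3 (Forcing = 6, 7, 2, 5, 4): SeaLevel = 6, 6, 5, 6, 6, mean 5.8.
Difference = 5 − 5.8 = -0.8.

-0.8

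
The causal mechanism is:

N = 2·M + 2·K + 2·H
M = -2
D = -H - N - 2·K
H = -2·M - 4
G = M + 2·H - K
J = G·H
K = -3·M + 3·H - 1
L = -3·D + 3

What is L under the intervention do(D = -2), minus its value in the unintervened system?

The intervention breaks the incoming arrows to D: D = -H - N - 2·K no longer applies, and D = -2.
L = -3·D + 3  [with D=-2]  = 9
Without intervention: H = -2·M - 4  [with M=-2]  = 0; K = -3·M + 3·H - 1  [with M=-2, H=0]  = 5; N = 2·M + 2·K + 2·H  [with M=-2, K=5, H=0]  = 6; D = -H - N - 2·K  [with H=0, N=6, K=5]  = -16; L = -3·D + 3  [with D=-16]  = 51.
Change = 9 − 51 = -42.

-42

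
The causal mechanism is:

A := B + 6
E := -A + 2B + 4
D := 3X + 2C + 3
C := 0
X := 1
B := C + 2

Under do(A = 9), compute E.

-1

The intervention breaks the incoming arrows to A: A := B + 6 no longer applies, and A = 9.
B = C + 2  [with C=0]  = 2
E = -A + 2B + 4  [with A=9, B=2]  = -1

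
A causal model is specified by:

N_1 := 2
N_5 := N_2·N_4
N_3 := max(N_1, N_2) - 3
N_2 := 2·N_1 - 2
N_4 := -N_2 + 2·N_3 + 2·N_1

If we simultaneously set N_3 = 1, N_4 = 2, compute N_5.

Setting N_3 = 1, N_4 = 2 by intervention discards those variables' equations.
N_2 = 2·N_1 - 2  [with N_1=2]  = 2
N_5 = N_2·N_4  [with N_2=2, N_4=2]  = 4

4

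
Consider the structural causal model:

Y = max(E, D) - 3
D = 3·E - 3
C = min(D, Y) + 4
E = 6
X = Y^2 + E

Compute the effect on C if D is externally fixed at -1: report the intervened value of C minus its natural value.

do(D=-1) replaces the equation D = 3·E - 3 with the constant D = -1.
Y = max(E, D) - 3  [with E=6, D=-1]  = 3
C = min(D, Y) + 4  [with D=-1, Y=3]  = 3
Without intervention: D = 3·E - 3  [with E=6]  = 15; Y = max(E, D) - 3  [with E=6, D=15]  = 12; C = min(D, Y) + 4  [with D=15, Y=12]  = 16.
Change = 3 − 16 = -13.

-13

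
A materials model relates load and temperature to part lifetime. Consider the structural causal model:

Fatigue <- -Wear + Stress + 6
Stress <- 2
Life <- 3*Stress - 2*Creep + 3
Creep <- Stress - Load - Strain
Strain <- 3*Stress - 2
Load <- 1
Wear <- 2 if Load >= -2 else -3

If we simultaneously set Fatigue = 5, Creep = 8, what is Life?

-7

Under do(Fatigue = 5, Creep = 8), each intervened variable's structural equation is replaced by its fixed value.
Life = 3*Stress - 2*Creep + 3  [with Stress=2, Creep=8]  = -7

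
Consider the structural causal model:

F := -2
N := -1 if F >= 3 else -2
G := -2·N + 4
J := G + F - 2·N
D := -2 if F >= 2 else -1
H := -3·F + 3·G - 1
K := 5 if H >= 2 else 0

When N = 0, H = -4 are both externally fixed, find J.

2

The joint intervention fixes N = 0, H = -4, removing each variable's own equation.
G = -2·N + 4  [with N=0]  = 4
J = G + F - 2·N  [with G=4, F=-2, N=0]  = 2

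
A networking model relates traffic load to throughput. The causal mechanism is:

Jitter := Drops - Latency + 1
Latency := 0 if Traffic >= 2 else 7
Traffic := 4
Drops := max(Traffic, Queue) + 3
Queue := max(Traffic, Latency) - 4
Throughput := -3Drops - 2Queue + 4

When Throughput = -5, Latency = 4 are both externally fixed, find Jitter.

The joint intervention fixes Throughput = -5, Latency = 4, removing each variable's own equation.
Queue = max(Traffic, Latency) - 4  [with Traffic=4, Latency=4]  = 0
Drops = max(Traffic, Queue) + 3  [with Traffic=4, Queue=0]  = 7
Jitter = Drops - Latency + 1  [with Drops=7, Latency=4]  = 4

4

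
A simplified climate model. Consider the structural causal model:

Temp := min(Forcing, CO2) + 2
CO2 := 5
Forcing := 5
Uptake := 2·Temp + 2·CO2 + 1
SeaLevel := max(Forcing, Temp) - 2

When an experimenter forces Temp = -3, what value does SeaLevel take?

3

The intervention breaks the incoming arrows to Temp: Temp := min(Forcing, CO2) + 2 no longer applies, and Temp = -3.
SeaLevel = max(Forcing, Temp) - 2  [with Forcing=5, Temp=-3]  = 3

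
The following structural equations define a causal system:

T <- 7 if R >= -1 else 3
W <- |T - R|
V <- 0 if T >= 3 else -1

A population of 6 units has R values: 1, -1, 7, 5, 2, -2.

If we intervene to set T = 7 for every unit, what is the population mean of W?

Every unit gets T=7 under the intervention. W values become 6, 8, 0, 2, 5, 9; E[W|do(T=7)] = 5.

5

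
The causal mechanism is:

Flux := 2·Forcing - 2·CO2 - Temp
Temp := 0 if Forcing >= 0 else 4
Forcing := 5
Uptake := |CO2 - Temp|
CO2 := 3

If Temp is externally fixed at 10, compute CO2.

Under do(Temp=10), the mechanism Temp := 0 if Forcing >= 0 else 4 is discarded; Temp is fixed at 10.
CO2 is not downstream of the intervention, so its value is determined by the original equations.

3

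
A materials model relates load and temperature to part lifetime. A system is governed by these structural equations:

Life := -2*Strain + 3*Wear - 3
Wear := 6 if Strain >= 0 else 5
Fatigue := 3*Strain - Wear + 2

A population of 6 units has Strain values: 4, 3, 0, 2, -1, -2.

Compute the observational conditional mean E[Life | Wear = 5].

Observing Wear=5 restricts to units where Wear's equation naturally yields 5: Strain ∈ {-1, -2}. In that subpopulation Life = 14, 16, mean 15.

15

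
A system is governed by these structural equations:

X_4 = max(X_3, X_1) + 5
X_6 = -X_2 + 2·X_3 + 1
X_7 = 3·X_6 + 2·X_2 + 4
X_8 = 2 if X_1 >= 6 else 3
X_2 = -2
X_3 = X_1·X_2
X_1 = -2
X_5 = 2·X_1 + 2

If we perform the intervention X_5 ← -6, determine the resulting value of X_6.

11

The intervention breaks the incoming arrows to X_5: X_5 = 2·X_1 + 2 no longer applies, and X_5 = -6.
Since X_6 is not a descendant of the intervened variable, it is unaffected.
X_3 = X_1·X_2  [with X_1=-2, X_2=-2]  = 4
X_6 = -X_2 + 2·X_3 + 1  [with X_2=-2, X_3=4]  = 11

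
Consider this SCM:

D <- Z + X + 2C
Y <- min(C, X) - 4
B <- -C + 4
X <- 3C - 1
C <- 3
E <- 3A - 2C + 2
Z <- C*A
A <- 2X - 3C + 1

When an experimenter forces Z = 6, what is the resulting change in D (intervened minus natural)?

Intervening sets Z = 6 and removes its equation (Z <- C*A).
X = 3C - 1  [with C=3]  = 8
D = Z + X + 2C  [with Z=6, X=8, C=3]  = 20
Without intervention: X = 3C - 1  [with C=3]  = 8; A = 2X - 3C + 1  [with X=8, C=3]  = 8; Z = C*A  [with C=3, A=8]  = 24; D = Z + X + 2C  [with Z=24, X=8, C=3]  = 38.
Change = 20 − 38 = -18.

-18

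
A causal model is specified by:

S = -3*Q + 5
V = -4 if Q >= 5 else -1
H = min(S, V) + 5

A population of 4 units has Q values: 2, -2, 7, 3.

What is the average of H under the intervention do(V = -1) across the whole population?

-0.5

do(V=-1) breaks V's dependence on Q. With V=-1 fixed, H across the units is 4, 4, -11, 1, mean -0.5.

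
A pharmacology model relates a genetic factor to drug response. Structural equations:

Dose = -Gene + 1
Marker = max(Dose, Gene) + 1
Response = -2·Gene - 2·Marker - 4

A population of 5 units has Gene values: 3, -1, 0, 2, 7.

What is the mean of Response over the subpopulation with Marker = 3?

-11

Observing Marker=3 restricts to units where Marker's equation naturally yields 3: Gene ∈ {-1, 2}. In that subpopulation Response = -8, -14, mean -11.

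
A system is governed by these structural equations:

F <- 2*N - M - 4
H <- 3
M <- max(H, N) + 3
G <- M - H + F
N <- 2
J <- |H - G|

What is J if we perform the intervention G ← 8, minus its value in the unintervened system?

-1

The intervention breaks the incoming arrows to G: G <- M - H + F no longer applies, and G = 8.
J = |H - G|  [with H=3, G=8]  = 5
Without intervention: M = max(H, N) + 3  [with H=3, N=2]  = 6; F = 2*N - M - 4  [with N=2, M=6]  = -6; G = M - H + F  [with M=6, H=3, F=-6]  = -3; J = |H - G|  [with H=3, G=-3]  = 6.
Change = 5 − 6 = -1.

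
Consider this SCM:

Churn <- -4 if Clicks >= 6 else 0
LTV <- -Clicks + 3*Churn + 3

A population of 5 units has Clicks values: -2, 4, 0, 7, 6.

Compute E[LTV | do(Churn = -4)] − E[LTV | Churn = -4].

Every unit gets Churn=-4 under the intervention. LTV values become -7, -13, -9, -16, -15; E[LTV|do(Churn=-4)] = -12.
E[LTV|Churn=-4] averages over only the 2 units with Churn=-4 (Clicks = 7, 6): LTV = -16, -15, mean -15.5.
Difference = -12 − (-15.5) = 3.5.

3.5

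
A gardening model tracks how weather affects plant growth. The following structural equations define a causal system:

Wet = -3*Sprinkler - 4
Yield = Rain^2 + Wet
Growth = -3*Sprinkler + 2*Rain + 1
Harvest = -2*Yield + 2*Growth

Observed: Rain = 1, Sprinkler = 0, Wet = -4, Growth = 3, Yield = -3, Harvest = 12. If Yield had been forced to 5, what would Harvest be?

-4

The intervention breaks the incoming arrows to Yield: Yield = Rain^2 + Wet no longer applies, and Yield = 5.
Growth = -3*Sprinkler + 2*Rain + 1  [with Sprinkler=0, Rain=1]  = 3
Harvest = -2*Yield + 2*Growth  [with Yield=5, Growth=3]  = -4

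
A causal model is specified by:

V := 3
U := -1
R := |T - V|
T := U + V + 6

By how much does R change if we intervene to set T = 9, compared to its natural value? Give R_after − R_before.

1

The intervention breaks the incoming arrows to T: T := U + V + 6 no longer applies, and T = 9.
R = |T - V|  [with T=9, V=3]  = 6
Without intervention: T = U + V + 6  [with U=-1, V=3]  = 8; R = |T - V|  [with T=8, V=3]  = 5.
Change = 6 − 5 = 1.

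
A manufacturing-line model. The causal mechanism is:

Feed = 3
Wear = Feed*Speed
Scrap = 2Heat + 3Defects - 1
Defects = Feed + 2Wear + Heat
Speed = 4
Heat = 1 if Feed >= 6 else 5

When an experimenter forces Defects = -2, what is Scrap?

The intervention breaks the incoming arrows to Defects: Defects = Feed + 2Wear + Heat no longer applies, and Defects = -2.
Heat = 1 if Feed >= 6 else 5  [with Feed=3]  = 5
Scrap = 2Heat + 3Defects - 1  [with Heat=5, Defects=-2]  = 3

3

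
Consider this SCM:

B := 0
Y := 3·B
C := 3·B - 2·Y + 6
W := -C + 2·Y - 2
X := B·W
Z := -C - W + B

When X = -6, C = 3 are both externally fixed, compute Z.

The joint intervention fixes X = -6, C = 3, removing each variable's own equation.
Y = 3·B  [with B=0]  = 0
W = -C + 2·Y - 2  [with C=3, Y=0]  = -5
Z = -C - W + B  [with C=3, W=-5, B=0]  = 2

2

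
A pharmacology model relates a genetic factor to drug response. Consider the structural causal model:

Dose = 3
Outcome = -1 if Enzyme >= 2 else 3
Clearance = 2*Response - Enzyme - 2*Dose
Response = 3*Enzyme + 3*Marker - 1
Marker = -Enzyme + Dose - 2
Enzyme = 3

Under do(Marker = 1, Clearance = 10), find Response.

The joint intervention fixes Marker = 1, Clearance = 10, removing each variable's own equation.
Response = 3*Enzyme + 3*Marker - 1  [with Enzyme=3, Marker=1]  = 11

11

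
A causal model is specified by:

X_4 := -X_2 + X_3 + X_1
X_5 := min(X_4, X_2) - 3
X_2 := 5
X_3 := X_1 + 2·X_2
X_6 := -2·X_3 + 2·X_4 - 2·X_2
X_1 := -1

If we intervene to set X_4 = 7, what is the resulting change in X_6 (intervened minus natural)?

8

Under do(X_4=7), the mechanism X_4 := -X_2 + X_3 + X_1 is discarded; X_4 is fixed at 7.
X_3 = X_1 + 2·X_2  [with X_1=-1, X_2=5]  = 9
X_6 = -2·X_3 + 2·X_4 - 2·X_2  [with X_3=9, X_4=7, X_2=5]  = -14
Without intervention: X_3 = X_1 + 2·X_2  [with X_1=-1, X_2=5]  = 9; X_4 = -X_2 + X_3 + X_1  [with X_2=5, X_3=9, X_1=-1]  = 3; X_6 = -2·X_3 + 2·X_4 - 2·X_2  [with X_3=9, X_4=3, X_2=5]  = -22.
Change = -14 − (-22) = 8.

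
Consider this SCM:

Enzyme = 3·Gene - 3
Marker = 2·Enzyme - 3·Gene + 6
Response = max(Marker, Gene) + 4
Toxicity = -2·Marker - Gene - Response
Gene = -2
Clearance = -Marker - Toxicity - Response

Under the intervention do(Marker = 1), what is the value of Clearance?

-1

The intervention breaks the incoming arrows to Marker: Marker = 2·Enzyme - 3·Gene + 6 no longer applies, and Marker = 1.
Response = max(Marker, Gene) + 4  [with Marker=1, Gene=-2]  = 5
Toxicity = -2·Marker - Gene - Response  [with Marker=1, Gene=-2, Response=5]  = -5
Clearance = -Marker - Toxicity - Response  [with Marker=1, Toxicity=-5, Response=5]  = -1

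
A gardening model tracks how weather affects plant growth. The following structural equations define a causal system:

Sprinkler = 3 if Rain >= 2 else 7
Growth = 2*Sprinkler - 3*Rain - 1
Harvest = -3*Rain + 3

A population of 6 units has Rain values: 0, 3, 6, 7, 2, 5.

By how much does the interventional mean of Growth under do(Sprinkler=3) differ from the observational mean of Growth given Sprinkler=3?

2.3

Under do(Sprinkler=3), Sprinkler's equation is replaced by Sprinkler=3 for every unit. Per-unit Growth: 5, -4, -13, -16, -1, -10. Mean = -6.5.
E[Growth|Sprinkler=3] averages over only the 5 units with Sprinkler=3 (Rain = 3, 6, 7, 2, 5): Growth = -4, -13, -16, -1, -10, mean -8.8.
Difference = -6.5 − (-8.8) = 2.3.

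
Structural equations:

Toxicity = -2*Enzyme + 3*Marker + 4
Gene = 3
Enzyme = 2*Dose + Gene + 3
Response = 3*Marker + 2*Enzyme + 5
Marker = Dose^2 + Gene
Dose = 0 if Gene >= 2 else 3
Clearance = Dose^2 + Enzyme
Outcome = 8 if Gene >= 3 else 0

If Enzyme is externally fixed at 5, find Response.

24

do(Enzyme=5) replaces the equation Enzyme = 2*Dose + Gene + 3 with the constant Enzyme = 5.
Dose = 0 if Gene >= 2 else 3  [with Gene=3]  = 0
Marker = Dose^2 + Gene  [with Dose=0, Gene=3]  = 3
Response = 3*Marker + 2*Enzyme + 5  [with Marker=3, Enzyme=5]  = 24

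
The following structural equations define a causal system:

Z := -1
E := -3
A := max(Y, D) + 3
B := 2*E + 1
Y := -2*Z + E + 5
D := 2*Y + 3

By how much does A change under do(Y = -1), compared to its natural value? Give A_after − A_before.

The intervention breaks the incoming arrows to Y: Y := -2*Z + E + 5 no longer applies, and Y = -1.
D = 2*Y + 3  [with Y=-1]  = 1
A = max(Y, D) + 3  [with Y=-1, D=1]  = 4
Without intervention: Y = -2*Z + E + 5  [with Z=-1, E=-3]  = 4; D = 2*Y + 3  [with Y=4]  = 11; A = max(Y, D) + 3  [with Y=4, D=11]  = 14.
Change = 4 − 14 = -10.

-10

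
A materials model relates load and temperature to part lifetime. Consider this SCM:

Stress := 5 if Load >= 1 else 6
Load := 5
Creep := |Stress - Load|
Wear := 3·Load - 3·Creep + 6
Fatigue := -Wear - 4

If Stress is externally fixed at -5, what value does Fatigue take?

do(Stress=-5) replaces the equation Stress := 5 if Load >= 1 else 6 with the constant Stress = -5.
Creep = |Stress - Load|  [with Stress=-5, Load=5]  = 10
Wear = 3·Load - 3·Creep + 6  [with Load=5, Creep=10]  = -9
Fatigue = -Wear - 4  [with Wear=-9]  = 5

5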